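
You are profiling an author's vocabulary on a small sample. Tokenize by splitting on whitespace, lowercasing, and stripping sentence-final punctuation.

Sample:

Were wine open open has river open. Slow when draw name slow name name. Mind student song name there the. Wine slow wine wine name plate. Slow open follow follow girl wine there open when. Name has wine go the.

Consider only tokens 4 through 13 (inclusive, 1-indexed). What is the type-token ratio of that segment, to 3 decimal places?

Segment tokens 4–13: open, has, river, open, slow, when, draw, name, slow, name
Segment N = 10, segment V = 7.
TTR = 7 / 10 = 0.700

0.700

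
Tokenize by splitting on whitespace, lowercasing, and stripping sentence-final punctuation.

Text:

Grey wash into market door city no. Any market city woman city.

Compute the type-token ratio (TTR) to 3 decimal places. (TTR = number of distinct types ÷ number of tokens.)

N = 12 tokens, V = 9 types.
TTR = V / N = 9 / 12 = 0.750

0.750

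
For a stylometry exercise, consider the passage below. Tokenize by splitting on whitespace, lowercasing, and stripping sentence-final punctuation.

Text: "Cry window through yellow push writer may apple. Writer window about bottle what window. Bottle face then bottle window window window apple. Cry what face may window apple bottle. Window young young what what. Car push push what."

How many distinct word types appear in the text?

Distinct types: {about, apple, bottle, car, cry, face, may, push, then, through, what, window, writer, yellow, young}
V = 15

15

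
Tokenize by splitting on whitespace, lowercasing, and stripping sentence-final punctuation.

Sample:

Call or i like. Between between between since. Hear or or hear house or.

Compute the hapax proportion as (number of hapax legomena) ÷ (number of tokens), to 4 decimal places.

0.3571

Frequencies: or:4, between:3, hear:2, call:1, i:1, like:1, since:1, house:1
Hapax count = 5; token count = 14.
Ratio = 5 / 14 = 0.3571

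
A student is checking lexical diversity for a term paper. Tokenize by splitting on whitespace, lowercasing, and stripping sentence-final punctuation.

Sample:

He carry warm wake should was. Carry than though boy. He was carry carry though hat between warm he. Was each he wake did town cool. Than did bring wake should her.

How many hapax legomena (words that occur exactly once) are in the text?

Frequencies: he:4, carry:4, wake:3, was:3, warm:2, should:2, than:2, though:2, did:2, boy:1, hat:1, between:1, each:1, town:1, cool:1, bring:1, her:1
Hapax (freq=1): between, boy, bring, cool, each, hat, her, town

8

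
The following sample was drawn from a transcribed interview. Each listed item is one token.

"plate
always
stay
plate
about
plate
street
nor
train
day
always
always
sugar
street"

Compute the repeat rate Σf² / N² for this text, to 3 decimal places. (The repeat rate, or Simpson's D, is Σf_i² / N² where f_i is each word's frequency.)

0.143

Frequencies: plate:3, always:3, street:2, stay:1, about:1, nor:1, train:1, day:1, sugar:1
Σf² = 28; N² = 196
Repeat rate = 28 / 196 = 0.143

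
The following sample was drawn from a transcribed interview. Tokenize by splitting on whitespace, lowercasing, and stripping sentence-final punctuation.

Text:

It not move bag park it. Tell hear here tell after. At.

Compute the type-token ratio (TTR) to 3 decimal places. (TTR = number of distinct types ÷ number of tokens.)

N = 12 tokens, V = 10 types.
TTR = V / N = 10 / 12 = 0.833

0.833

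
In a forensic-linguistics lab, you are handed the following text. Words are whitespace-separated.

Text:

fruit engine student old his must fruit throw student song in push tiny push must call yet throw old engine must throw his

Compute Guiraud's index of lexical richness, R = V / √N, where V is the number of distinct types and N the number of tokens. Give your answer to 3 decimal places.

N = 23, V = 13.
√N = 4.795832
R = 13 / 4.795832 = 2.711

2.711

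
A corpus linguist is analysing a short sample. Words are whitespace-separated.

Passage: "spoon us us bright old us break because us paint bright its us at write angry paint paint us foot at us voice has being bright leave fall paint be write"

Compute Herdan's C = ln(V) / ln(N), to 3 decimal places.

0.842

N = 31, V = 18.
ln(V) = 2.890372, ln(N) = 3.433987
C = 2.890372 / 3.433987 = 0.842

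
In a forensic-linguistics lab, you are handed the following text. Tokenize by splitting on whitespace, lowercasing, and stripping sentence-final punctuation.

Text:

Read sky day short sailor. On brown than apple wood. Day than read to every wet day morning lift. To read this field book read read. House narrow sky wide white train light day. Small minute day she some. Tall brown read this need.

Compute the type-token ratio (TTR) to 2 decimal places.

N = 44 tokens, V = 30 types.
TTR = V / N = 30 / 44 = 0.68

0.68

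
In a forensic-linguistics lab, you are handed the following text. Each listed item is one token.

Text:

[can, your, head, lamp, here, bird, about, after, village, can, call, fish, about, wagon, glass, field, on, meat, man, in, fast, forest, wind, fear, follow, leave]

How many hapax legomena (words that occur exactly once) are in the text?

Frequencies: can:2, about:2, your:1, head:1, lamp:1, here:1, bird:1, after:1, village:1, call:1, fish:1, wagon:1, glass:1, field:1, on:1, meat:1, man:1, in:1, fast:1, forest:1, … (4 more, each freq 1)
Hapax (freq=1): after, bird, call, fast, fear, field, fish, follow, forest, glass, head, here, in, lamp, leave, man, meat, on, village, wagon, wind, your

22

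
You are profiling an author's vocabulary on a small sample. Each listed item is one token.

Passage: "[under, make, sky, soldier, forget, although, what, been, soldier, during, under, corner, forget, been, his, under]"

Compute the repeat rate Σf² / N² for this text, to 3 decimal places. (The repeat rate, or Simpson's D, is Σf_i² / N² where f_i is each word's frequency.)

Frequencies: under:3, soldier:2, forget:2, been:2, make:1, sky:1, although:1, what:1, during:1, corner:1, his:1
Σf² = 28; N² = 256
Repeat rate = 28 / 256 = 0.109

0.109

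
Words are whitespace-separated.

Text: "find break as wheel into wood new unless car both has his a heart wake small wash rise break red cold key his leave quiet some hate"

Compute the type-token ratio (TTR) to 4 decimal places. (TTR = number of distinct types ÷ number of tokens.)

N = 27 tokens, V = 25 types.
TTR = V / N = 25 / 27 = 0.9259

0.9259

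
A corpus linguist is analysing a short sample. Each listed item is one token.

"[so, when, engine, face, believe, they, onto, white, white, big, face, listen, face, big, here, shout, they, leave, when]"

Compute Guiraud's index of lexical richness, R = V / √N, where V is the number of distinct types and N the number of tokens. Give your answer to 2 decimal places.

N = 19, V = 13.
√N = 4.358899
R = 13 / 4.358899 = 2.98

2.98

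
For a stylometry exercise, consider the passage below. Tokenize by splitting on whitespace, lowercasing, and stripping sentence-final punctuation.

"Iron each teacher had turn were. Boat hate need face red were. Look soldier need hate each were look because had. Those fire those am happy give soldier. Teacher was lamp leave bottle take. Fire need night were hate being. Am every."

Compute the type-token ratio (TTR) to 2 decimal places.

N = 42 tokens, V = 27 types.
TTR = V / N = 27 / 42 = 0.64

0.64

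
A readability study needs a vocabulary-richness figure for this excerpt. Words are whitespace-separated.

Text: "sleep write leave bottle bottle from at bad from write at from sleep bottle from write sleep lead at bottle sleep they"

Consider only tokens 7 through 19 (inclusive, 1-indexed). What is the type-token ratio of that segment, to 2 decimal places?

0.54

Segment tokens 7–19: at, bad, from, write, at, from, sleep, bottle, from, write, sleep, lead, at
Segment N = 13, segment V = 7.
TTR = 7 / 13 = 0.54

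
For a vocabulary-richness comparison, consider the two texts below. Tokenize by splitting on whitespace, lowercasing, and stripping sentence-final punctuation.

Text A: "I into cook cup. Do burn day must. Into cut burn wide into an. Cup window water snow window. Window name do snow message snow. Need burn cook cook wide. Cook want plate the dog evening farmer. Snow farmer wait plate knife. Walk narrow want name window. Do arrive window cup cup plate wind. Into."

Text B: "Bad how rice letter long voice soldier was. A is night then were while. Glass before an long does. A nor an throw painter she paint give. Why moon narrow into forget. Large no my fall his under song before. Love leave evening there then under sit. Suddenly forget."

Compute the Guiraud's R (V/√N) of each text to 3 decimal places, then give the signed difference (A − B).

-2.090

A: V=29, N=55, R=3.910
B: V=42, N=49, R=6.000
Difference = 3.910 − 6.000 = -2.090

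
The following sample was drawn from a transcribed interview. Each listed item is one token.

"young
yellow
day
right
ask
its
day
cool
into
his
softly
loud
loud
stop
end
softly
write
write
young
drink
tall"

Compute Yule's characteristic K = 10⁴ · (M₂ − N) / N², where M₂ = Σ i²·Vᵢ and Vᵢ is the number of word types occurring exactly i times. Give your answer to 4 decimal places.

226.7574

Frequencies: young:2, day:2, softly:2, loud:2, write:2, yellow:1, right:1, ask:1, its:1, cool:1, into:1, his:1, stop:1, end:1, drink:1, tall:1
N = 21. Frequency spectrum: V_1=11, V_2=5
M₂ = 1²·11 + 2²·5 = 31
K = 10000 × (31 − 21) / 21² = 226.7574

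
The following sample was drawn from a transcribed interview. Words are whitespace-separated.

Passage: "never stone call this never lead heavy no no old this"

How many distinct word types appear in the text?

Distinct types: {call, heavy, lead, never, no, old, stone, this}
V = 8

8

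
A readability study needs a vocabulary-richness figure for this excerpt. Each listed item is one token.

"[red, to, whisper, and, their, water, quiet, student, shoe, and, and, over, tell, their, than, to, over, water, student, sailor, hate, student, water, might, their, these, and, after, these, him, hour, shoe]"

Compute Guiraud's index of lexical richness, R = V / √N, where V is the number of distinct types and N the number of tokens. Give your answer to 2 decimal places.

N = 32, V = 19.
√N = 5.656854
R = 19 / 5.656854 = 3.36

3.36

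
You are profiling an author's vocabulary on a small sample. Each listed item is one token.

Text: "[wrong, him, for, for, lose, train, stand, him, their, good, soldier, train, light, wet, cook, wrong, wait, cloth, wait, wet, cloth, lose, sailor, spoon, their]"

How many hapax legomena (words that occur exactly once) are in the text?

7

Frequencies: wrong:2, him:2, for:2, lose:2, train:2, their:2, wet:2, wait:2, cloth:2, stand:1, good:1, soldier:1, light:1, cook:1, sailor:1, spoon:1
Hapax (freq=1): cook, good, light, sailor, soldier, spoon, stand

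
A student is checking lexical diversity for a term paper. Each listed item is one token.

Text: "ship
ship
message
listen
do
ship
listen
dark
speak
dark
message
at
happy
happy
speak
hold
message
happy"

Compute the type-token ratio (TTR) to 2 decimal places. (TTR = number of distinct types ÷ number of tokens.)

0.50

N = 18 tokens, V = 9 types.
TTR = V / N = 9 / 18 = 0.50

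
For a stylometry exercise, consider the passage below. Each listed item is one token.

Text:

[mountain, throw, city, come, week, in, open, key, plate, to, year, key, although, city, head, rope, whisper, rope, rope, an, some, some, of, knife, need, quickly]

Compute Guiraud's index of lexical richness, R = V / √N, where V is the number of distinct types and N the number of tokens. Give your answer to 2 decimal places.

4.12

N = 26, V = 21.
√N = 5.099020
R = 21 / 5.099020 = 4.12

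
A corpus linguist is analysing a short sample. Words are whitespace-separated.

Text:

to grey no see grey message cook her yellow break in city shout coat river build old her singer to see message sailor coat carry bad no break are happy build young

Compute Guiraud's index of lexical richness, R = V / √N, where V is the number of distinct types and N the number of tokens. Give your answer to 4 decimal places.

N = 32, V = 23.
√N = 5.656854
R = 23 / 5.656854 = 4.0659

4.0659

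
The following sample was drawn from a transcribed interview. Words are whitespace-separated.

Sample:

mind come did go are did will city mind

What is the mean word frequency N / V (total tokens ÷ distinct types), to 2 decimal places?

1.29

N = 9 tokens, V = 7 types.
Mean frequency = N / V = 9 / 7 = 1.29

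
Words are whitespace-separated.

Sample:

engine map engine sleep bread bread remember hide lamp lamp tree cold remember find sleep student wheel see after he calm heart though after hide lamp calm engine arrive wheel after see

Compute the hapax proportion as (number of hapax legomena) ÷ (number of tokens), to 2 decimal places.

Frequencies: engine:3, lamp:3, after:3, sleep:2, bread:2, remember:2, hide:2, wheel:2, see:2, calm:2, map:1, tree:1, cold:1, find:1, student:1, he:1, heart:1, though:1, arrive:1
Hapax count = 9; token count = 32.
Ratio = 9 / 32 = 0.28

0.28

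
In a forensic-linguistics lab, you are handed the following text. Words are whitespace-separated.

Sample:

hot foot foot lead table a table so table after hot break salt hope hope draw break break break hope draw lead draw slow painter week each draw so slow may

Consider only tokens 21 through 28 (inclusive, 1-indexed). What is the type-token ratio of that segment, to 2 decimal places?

0.75

Segment tokens 21–28: draw, lead, draw, slow, painter, week, each, draw
Segment N = 8, segment V = 6.
TTR = 6 / 8 = 0.75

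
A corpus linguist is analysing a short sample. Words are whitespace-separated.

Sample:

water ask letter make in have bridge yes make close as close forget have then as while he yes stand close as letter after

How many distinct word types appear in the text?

Distinct types: {after, as, ask, bridge, close, forget, have, he, in, letter, make, stand, then, water, while, yes}
V = 16

16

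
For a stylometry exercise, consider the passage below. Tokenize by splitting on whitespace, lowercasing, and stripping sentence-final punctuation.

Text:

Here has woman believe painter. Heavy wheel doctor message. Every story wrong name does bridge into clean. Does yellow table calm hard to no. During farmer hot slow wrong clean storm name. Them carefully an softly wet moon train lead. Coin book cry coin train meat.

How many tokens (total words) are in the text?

46

Tokens: here, has, woman, believe, painter, heavy, wheel, doctor, message, every, story, wrong, name, does, bridge, into, clean, does, yellow, table, calm, hard, to, no, during, farmer, hot, slow, wrong, clean, storm, name, them, carefully, an, softly, wet, moon, train, lead, coin, book, cry, coin, train, meat
N = 46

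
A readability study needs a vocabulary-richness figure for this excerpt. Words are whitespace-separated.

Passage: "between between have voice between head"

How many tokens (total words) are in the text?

6

Tokens: between, between, have, voice, between, head
N = 6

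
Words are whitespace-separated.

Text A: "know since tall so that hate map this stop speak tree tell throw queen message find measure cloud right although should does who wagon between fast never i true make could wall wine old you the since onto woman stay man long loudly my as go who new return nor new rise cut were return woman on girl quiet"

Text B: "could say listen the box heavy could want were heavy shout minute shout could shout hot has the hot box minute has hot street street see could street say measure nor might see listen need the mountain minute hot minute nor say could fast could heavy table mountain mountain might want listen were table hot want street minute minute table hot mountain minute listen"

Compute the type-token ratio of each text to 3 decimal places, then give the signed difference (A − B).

0.587

TTR(A) = 54/59 = 0.915
TTR(B) = 21/64 = 0.328
Difference = 0.915 − 0.328 = 0.587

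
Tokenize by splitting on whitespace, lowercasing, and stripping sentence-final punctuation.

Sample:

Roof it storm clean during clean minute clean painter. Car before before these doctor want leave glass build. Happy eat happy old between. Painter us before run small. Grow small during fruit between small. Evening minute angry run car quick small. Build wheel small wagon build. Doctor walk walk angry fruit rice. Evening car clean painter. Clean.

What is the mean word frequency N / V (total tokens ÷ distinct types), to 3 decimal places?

1.839

N = 57 tokens, V = 31 types.
Mean frequency = N / V = 57 / 31 = 1.839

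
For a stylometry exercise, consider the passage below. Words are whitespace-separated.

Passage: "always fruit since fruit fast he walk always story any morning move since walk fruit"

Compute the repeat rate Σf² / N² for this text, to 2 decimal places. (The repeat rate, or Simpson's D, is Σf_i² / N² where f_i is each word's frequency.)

Frequencies: fruit:3, always:2, since:2, walk:2, fast:1, he:1, story:1, any:1, morning:1, move:1
Σf² = 27; N² = 225
Repeat rate = 27 / 225 = 0.12

0.12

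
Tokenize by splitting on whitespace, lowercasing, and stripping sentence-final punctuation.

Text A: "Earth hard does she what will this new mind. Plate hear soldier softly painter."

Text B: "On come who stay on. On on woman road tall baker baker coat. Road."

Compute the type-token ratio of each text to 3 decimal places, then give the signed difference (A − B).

TTR(A) = 14/14 = 1.000
TTR(B) = 9/14 = 0.643
Difference = 1.000 − 0.643 = 0.357

0.357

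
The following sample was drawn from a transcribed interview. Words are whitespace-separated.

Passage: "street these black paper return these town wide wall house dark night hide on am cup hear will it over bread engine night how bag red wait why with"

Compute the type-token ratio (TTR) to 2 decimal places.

0.93

N = 29 tokens, V = 27 types.
TTR = V / N = 27 / 29 = 0.93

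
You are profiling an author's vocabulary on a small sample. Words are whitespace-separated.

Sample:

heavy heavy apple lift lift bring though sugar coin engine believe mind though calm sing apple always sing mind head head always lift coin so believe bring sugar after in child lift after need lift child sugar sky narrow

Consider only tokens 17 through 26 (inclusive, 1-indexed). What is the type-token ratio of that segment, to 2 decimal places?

0.80

Segment tokens 17–26: always, sing, mind, head, head, always, lift, coin, so, believe
Segment N = 10, segment V = 8.
TTR = 8 / 10 = 0.80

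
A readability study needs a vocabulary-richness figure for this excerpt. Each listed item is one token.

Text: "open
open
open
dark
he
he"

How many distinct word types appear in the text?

3

Distinct types: {dark, he, open}
V = 3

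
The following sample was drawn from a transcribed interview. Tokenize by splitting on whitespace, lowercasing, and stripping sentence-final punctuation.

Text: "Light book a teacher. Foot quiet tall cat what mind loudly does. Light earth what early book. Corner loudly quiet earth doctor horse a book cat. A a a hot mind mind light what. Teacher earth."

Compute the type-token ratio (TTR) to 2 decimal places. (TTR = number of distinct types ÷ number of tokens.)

0.50

N = 36 tokens, V = 18 types.
TTR = V / N = 18 / 36 = 0.50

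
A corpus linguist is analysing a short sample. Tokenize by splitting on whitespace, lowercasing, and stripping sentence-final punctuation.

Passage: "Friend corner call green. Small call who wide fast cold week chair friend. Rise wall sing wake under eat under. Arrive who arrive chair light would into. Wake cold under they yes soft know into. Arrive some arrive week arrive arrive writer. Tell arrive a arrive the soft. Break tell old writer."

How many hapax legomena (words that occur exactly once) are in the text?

19

Frequencies: arrive:8, under:3, friend:2, call:2, who:2, cold:2, week:2, chair:2, wake:2, into:2, soft:2, writer:2, tell:2, corner:1, green:1, small:1, wide:1, fast:1, rise:1, wall:1, … (12 more, each freq 1)
Hapax (freq=1): a, break, corner, eat, fast, green, know, light, old, rise, sing, small, some, the, they, wall, wide, would, yes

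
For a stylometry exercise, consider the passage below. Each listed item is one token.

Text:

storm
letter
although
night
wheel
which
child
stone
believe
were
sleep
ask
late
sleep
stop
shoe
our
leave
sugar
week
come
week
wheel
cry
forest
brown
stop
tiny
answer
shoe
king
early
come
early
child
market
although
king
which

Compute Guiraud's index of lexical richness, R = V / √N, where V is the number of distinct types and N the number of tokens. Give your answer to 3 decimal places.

N = 39, V = 28.
√N = 6.244998
R = 28 / 6.244998 = 4.484

4.484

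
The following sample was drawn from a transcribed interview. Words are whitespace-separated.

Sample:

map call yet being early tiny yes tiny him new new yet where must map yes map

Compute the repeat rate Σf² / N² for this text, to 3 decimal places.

0.107

Frequencies: map:3, yet:2, tiny:2, yes:2, new:2, call:1, being:1, early:1, him:1, where:1, must:1
Σf² = 31; N² = 289
Repeat rate = 31 / 289 = 0.107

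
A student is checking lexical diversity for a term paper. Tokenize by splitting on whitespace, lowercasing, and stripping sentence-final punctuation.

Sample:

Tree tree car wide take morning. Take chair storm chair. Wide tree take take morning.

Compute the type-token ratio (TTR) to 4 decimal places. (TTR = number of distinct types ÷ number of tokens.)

N = 15 tokens, V = 7 types.
TTR = V / N = 7 / 15 = 0.4667

0.4667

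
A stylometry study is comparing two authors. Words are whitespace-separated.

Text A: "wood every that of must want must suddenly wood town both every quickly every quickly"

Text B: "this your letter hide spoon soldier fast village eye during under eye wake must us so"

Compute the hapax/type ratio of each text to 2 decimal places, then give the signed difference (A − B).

A: hapax=6, V=10, ratio=0.60
B: hapax=14, V=15, ratio=0.93
Difference = 0.60 − 0.93 = -0.33

-0.33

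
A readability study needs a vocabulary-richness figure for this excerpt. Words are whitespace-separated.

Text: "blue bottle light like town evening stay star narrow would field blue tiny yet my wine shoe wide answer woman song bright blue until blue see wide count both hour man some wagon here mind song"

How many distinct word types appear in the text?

31

Distinct types: {answer, blue, both, bottle, bright, count, evening, field, here, hour, light, like, man, mind, my, narrow, see, shoe, some, song, star, stay, tiny, town, until, wagon, wide, wine, woman, would, yet}
V = 31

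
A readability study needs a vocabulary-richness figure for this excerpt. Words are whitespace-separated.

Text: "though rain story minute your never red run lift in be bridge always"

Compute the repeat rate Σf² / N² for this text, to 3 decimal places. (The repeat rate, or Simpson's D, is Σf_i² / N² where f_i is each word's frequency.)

0.077

Frequencies: though:1, rain:1, story:1, minute:1, your:1, never:1, red:1, run:1, lift:1, in:1, be:1, bridge:1, always:1
Σf² = 13; N² = 169
Repeat rate = 13 / 169 = 0.077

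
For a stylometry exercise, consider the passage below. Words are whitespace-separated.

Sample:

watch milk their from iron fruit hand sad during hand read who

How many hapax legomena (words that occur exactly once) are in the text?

Frequencies: hand:2, watch:1, milk:1, their:1, from:1, iron:1, fruit:1, sad:1, during:1, read:1, who:1
Hapax (freq=1): during, from, fruit, iron, milk, read, sad, their, watch, who

10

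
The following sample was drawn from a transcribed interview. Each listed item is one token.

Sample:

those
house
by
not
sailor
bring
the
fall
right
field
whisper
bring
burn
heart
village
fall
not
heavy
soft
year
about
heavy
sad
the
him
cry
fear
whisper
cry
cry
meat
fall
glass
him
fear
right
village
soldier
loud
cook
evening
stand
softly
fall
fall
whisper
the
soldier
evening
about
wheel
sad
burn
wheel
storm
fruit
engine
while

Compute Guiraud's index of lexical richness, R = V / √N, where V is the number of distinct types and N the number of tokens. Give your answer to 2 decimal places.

N = 58, V = 35.
√N = 7.615773
R = 35 / 7.615773 = 4.60

4.60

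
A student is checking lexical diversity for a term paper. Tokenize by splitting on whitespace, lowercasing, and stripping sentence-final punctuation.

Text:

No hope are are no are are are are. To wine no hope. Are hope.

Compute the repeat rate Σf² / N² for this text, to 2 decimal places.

0.31

Frequencies: are:7, no:3, hope:3, to:1, wine:1
Σf² = 69; N² = 225
Repeat rate = 69 / 225 = 0.31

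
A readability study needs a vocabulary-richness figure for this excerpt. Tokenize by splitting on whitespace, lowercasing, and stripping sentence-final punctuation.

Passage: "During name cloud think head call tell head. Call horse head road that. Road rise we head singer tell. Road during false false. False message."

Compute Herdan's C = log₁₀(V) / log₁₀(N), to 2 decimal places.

0.84

N = 25, V = 15.
log₁₀(V) = 1.176091, log₁₀(N) = 1.397940
C = 1.176091 / 1.397940 = 0.84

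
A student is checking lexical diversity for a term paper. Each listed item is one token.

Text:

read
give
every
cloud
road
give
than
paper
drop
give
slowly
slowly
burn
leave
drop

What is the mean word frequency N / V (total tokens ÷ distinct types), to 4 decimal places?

1.3636

N = 15 tokens, V = 11 types.
Mean frequency = N / V = 15 / 11 = 1.3636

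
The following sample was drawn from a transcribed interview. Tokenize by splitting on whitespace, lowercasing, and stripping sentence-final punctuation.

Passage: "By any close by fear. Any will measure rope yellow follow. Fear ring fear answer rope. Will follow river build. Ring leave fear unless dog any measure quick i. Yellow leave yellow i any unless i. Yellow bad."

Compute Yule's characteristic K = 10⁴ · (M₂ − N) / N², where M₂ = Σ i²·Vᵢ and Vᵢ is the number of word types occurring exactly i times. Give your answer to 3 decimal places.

Frequencies: any:4, fear:4, yellow:4, i:3, by:2, will:2, measure:2, rope:2, follow:2, ring:2, leave:2, unless:2, close:1, answer:1, river:1, build:1, dog:1, quick:1, bad:1
N = 38. Frequency spectrum: V_1=7, V_2=8, V_3=1, V_4=3
M₂ = 1²·7 + 2²·8 + 3²·1 + 4²·3 = 96
K = 10000 × (96 − 38) / 38² = 401.662

401.662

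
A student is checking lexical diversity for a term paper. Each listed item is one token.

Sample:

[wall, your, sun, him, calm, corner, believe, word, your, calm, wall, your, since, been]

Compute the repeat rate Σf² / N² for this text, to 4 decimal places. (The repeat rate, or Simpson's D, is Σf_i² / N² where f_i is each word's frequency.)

Frequencies: your:3, wall:2, calm:2, sun:1, him:1, corner:1, believe:1, word:1, since:1, been:1
Σf² = 24; N² = 196
Repeat rate = 24 / 196 = 0.1224

0.1224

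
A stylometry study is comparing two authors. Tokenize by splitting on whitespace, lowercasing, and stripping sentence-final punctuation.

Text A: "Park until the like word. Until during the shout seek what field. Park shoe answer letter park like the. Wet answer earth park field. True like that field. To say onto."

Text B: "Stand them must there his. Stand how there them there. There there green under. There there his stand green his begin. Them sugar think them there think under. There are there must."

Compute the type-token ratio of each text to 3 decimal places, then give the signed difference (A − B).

0.270

TTR(A) = 20/31 = 0.645
TTR(B) = 12/32 = 0.375
Difference = 0.645 − 0.375 = 0.270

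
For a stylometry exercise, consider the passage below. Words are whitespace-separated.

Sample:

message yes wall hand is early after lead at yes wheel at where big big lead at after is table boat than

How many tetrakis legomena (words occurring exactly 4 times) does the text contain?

0

Frequencies: at:3, yes:2, is:2, after:2, lead:2, big:2, message:1, wall:1, hand:1, early:1, wheel:1, where:1, table:1, boat:1, than:1
Words with frequency 4: (none)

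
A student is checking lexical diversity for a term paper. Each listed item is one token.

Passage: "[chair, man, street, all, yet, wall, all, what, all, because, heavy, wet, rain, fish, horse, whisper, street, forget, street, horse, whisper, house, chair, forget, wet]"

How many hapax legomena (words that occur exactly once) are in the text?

Frequencies: street:3, all:3, chair:2, wet:2, horse:2, whisper:2, forget:2, man:1, yet:1, wall:1, what:1, because:1, heavy:1, rain:1, fish:1, house:1
Hapax (freq=1): because, fish, heavy, house, man, rain, wall, what, yet

9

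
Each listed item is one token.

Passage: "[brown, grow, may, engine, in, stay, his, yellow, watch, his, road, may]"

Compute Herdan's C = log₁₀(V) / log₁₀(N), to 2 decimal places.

N = 12, V = 10.
log₁₀(V) = 1.000000, log₁₀(N) = 1.079181
C = 1.000000 / 1.079181 = 0.93

0.93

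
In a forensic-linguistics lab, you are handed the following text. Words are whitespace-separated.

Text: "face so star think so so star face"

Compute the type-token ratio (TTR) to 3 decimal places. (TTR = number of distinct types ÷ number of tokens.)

N = 8 tokens, V = 4 types.
TTR = V / N = 4 / 8 = 0.500

0.500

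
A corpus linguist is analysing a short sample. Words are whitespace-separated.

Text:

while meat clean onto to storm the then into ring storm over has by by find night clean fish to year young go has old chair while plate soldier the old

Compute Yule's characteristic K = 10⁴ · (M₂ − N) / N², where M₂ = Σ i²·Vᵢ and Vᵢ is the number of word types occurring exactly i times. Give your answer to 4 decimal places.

166.4932

Frequencies: while:2, clean:2, to:2, storm:2, the:2, has:2, by:2, old:2, meat:1, onto:1, then:1, into:1, ring:1, over:1, find:1, night:1, fish:1, year:1, young:1, go:1, … (3 more, each freq 1)
N = 31. Frequency spectrum: V_1=15, V_2=8
M₂ = 1²·15 + 2²·8 = 47
K = 10000 × (47 − 31) / 31² = 166.4932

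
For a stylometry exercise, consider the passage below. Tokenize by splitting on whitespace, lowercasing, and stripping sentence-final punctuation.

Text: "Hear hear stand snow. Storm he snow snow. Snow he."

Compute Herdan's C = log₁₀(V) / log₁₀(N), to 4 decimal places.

N = 10, V = 5.
log₁₀(V) = 0.698970, log₁₀(N) = 1.000000
C = 0.698970 / 1.000000 = 0.6990

0.6990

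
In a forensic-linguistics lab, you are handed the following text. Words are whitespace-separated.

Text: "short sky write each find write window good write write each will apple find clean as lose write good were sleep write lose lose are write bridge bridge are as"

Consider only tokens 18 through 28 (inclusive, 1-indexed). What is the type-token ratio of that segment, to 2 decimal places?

Segment tokens 18–28: write, good, were, sleep, write, lose, lose, are, write, bridge, bridge
Segment N = 11, segment V = 7.
TTR = 7 / 11 = 0.64

0.64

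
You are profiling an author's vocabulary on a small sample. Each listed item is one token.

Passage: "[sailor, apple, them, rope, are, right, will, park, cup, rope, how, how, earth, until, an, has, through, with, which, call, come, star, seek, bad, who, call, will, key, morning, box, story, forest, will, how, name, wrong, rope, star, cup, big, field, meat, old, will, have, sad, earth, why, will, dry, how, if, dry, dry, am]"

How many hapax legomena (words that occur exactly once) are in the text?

32

Frequencies: will:5, how:4, rope:3, dry:3, cup:2, earth:2, call:2, star:2, sailor:1, apple:1, them:1, are:1, right:1, park:1, until:1, an:1, has:1, through:1, with:1, which:1, … (20 more, each freq 1)
Hapax (freq=1): am, an, apple, are, bad, big, box, come, field, forest, has, have, if, key, meat, morning, name, old, park, right, sad, sailor, seek, story, them, through, until, which, who, why, with, wrong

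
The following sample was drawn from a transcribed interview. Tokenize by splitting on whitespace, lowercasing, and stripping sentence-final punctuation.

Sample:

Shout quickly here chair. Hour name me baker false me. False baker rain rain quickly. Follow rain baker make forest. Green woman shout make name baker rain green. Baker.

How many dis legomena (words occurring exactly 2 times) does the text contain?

7

Frequencies: baker:5, rain:4, shout:2, quickly:2, name:2, me:2, false:2, make:2, green:2, here:1, chair:1, hour:1, follow:1, forest:1, woman:1
Words with frequency 2: false, green, make, me, name, quickly, shout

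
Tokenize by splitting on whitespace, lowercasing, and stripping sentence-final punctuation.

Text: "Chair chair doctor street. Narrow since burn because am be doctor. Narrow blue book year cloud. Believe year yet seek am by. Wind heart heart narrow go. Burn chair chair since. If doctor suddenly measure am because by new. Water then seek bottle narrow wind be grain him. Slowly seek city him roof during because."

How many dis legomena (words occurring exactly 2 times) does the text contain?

8

Frequencies: chair:4, narrow:4, doctor:3, because:3, am:3, seek:3, since:2, burn:2, be:2, year:2, by:2, wind:2, heart:2, him:2, street:1, blue:1, book:1, cloud:1, believe:1, yet:1, … (13 more, each freq 1)
Words with frequency 2: be, burn, by, heart, him, since, wind, year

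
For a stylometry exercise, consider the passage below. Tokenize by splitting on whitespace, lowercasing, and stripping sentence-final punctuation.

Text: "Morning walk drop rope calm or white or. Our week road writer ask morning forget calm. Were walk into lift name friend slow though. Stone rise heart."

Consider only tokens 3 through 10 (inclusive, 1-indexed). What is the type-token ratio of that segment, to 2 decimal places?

0.88

Segment tokens 3–10: drop, rope, calm, or, white, or, our, week
Segment N = 8, segment V = 7.
TTR = 7 / 8 = 0.88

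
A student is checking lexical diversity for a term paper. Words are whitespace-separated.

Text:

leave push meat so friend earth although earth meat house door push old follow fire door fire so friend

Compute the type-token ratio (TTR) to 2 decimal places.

N = 19 tokens, V = 12 types.
TTR = V / N = 12 / 19 = 0.63

0.63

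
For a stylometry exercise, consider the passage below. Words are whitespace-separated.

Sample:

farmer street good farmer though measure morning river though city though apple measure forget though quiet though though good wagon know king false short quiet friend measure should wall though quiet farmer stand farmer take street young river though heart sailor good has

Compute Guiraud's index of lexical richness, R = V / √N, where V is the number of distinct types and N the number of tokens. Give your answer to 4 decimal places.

N = 43, V = 25.
√N = 6.557439
R = 25 / 6.557439 = 3.8125

3.8125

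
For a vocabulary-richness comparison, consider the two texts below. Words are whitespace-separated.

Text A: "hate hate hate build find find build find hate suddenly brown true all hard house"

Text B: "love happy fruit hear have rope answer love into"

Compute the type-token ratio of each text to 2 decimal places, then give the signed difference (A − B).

-0.29

TTR(A) = 9/15 = 0.60
TTR(B) = 8/9 = 0.89
Difference = 0.60 − 0.89 = -0.29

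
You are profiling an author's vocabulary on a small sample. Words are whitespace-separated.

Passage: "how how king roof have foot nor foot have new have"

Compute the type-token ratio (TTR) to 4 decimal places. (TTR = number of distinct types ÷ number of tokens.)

0.6364

N = 11 tokens, V = 7 types.
TTR = V / N = 7 / 11 = 0.6364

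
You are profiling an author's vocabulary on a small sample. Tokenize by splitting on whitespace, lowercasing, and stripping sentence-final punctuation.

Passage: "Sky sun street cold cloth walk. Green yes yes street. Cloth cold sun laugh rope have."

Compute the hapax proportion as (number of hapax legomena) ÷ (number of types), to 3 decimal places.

Frequencies: sun:2, street:2, cold:2, cloth:2, yes:2, sky:1, walk:1, green:1, laugh:1, rope:1, have:1
Hapax count = 6; type count = 11.
Ratio = 6 / 11 = 0.545

0.545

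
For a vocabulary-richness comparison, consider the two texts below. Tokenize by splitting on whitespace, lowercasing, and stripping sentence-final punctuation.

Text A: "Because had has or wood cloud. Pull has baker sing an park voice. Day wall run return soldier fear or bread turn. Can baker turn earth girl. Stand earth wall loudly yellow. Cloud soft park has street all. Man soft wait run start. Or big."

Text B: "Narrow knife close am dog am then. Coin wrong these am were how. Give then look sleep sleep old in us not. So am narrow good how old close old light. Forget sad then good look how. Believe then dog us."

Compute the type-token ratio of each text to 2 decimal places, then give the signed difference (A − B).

0.14

TTR(A) = 33/45 = 0.73
TTR(B) = 24/41 = 0.59
Difference = 0.73 − 0.59 = 0.14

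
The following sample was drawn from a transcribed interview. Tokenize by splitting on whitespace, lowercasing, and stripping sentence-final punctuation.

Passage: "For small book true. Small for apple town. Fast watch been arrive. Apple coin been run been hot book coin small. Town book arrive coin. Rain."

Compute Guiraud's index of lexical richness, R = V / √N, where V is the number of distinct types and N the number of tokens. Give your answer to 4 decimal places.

N = 26, V = 14.
√N = 5.099020
R = 14 / 5.099020 = 2.7456

2.7456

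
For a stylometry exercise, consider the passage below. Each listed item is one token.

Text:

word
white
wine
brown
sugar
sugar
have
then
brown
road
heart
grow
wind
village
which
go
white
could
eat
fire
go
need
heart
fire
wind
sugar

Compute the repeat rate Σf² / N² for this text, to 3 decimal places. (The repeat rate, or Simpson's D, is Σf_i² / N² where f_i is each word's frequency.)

0.065

Frequencies: sugar:3, white:2, brown:2, heart:2, wind:2, go:2, fire:2, word:1, wine:1, have:1, then:1, road:1, grow:1, village:1, which:1, could:1, eat:1, need:1
Σf² = 44; N² = 676
Repeat rate = 44 / 676 = 0.065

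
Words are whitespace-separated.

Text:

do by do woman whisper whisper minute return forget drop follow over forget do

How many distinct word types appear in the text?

Distinct types: {by, do, drop, follow, forget, minute, over, return, whisper, woman}
V = 10

10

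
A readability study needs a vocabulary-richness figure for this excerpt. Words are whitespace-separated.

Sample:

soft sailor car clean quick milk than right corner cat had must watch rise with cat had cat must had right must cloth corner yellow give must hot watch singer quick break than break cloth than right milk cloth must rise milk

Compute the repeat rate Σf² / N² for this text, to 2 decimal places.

0.06

Frequencies: must:5, milk:3, than:3, right:3, cat:3, had:3, cloth:3, quick:2, corner:2, watch:2, rise:2, break:2, soft:1, sailor:1, car:1, clean:1, with:1, yellow:1, give:1, hot:1, … (1 more, each freq 1)
Σf² = 108; N² = 1764
Repeat rate = 108 / 1764 = 0.06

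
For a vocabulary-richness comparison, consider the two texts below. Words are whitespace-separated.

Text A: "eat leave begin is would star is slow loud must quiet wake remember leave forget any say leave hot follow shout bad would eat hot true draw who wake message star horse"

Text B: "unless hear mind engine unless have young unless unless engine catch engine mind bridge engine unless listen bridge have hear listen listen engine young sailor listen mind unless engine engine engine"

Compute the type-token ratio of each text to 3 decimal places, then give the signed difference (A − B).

TTR(A) = 24/32 = 0.750
TTR(B) = 10/31 = 0.323
Difference = 0.750 − 0.323 = 0.427

0.427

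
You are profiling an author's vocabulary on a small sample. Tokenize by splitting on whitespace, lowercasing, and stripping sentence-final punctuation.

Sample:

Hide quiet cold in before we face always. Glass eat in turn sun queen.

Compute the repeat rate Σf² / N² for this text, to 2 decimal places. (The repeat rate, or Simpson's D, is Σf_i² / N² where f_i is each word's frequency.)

Frequencies: in:2, hide:1, quiet:1, cold:1, before:1, we:1, face:1, always:1, glass:1, eat:1, turn:1, sun:1, queen:1
Σf² = 16; N² = 196
Repeat rate = 16 / 196 = 0.08

0.08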